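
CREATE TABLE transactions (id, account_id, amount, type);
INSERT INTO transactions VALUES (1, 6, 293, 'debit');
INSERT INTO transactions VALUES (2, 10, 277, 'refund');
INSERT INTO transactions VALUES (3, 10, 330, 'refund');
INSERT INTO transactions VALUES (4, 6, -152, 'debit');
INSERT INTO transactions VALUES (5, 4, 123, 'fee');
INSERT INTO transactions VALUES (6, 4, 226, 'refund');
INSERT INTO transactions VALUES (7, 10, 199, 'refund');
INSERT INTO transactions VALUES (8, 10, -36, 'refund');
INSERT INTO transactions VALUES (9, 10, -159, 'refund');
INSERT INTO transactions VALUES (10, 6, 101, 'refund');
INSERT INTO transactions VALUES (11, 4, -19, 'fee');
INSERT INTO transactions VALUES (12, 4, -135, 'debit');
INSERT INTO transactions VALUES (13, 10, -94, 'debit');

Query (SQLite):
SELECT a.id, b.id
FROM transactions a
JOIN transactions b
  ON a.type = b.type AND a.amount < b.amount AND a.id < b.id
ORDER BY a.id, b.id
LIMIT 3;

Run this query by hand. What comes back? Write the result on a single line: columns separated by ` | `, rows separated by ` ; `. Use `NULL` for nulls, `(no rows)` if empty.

Pairs (a,b) with same type, a.amount < b.amount, a.id < b.id.
type groups: debit:{1,4,12,13} fee:{5,11} refund:{2,3,6,7,8,9,10}
Ordered by (a.id, b.id); first 3.

2 | 3 ; 4 | 12 ; 4 | 13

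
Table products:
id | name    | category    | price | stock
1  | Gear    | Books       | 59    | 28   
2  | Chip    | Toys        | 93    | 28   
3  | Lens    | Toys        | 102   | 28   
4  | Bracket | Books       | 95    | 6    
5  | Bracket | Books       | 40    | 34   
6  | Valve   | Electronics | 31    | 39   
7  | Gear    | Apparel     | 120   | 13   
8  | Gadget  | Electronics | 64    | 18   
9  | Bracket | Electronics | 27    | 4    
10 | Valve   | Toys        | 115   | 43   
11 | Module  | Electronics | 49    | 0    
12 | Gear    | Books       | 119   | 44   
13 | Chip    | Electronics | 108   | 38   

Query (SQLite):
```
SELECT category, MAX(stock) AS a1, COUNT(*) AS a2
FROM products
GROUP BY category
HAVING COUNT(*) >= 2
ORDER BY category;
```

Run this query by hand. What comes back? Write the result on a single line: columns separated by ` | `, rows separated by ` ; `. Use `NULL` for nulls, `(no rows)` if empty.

Books | 44 | 4 ; Electronics | 39 | 5 ; Toys | 43 | 3

Group products by category.
Per group compute: MAX(stock), COUNT(*).
HAVING: drop groups with fewer than 2 rows.
  Apparel: ids {7} → MAX(stock)=13, COUNT(*)=1
  Books: ids {1, 4, 5, 12} → MAX(stock)=44, COUNT(*)=4
  Electronics: ids {6, 8, 9, 11, 13} → MAX(stock)=39, COUNT(*)=5
  Toys: ids {2, 3, 10} → MAX(stock)=43, COUNT(*)=3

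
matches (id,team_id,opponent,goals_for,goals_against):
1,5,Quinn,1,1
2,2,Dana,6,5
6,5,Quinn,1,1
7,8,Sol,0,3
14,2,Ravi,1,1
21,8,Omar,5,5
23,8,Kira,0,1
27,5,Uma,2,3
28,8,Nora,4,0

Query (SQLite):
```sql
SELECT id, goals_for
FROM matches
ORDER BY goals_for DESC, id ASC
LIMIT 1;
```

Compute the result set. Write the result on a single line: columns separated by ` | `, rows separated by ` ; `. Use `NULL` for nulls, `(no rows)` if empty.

2 | 6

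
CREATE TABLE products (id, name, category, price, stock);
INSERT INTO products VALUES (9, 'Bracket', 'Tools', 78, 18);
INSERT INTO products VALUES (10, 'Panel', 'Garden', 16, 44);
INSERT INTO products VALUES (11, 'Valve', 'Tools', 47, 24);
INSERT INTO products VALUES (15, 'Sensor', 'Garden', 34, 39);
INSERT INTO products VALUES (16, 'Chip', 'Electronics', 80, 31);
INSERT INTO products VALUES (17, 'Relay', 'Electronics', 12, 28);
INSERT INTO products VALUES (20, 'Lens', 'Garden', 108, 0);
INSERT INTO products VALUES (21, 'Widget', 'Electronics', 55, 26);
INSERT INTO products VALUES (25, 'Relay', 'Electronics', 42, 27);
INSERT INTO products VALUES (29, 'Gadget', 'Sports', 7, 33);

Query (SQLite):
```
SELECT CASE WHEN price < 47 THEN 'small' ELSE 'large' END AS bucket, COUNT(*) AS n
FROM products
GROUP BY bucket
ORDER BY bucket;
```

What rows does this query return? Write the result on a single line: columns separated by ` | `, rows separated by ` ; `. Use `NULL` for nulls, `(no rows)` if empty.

large | 5 ; small | 5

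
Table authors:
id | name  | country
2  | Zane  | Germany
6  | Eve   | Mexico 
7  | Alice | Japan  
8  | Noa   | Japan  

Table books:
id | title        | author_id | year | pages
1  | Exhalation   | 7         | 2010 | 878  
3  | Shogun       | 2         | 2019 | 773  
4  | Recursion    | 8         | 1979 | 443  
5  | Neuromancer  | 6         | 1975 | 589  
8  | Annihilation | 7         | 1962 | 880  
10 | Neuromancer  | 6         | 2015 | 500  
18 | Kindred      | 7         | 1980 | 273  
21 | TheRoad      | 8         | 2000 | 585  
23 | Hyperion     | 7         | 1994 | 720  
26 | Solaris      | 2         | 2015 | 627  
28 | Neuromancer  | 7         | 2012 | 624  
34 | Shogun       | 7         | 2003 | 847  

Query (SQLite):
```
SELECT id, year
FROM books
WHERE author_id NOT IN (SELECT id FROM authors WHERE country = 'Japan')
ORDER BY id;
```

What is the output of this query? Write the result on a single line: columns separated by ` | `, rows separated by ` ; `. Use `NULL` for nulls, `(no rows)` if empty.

Inner query: authors.id where country = 'Japan'.
Outer: keep books rows whose author_id is not in that set.
Inner query → {7, 8}

3 | 2019 ; 5 | 1975 ; 10 | 2015 ; 26 | 2015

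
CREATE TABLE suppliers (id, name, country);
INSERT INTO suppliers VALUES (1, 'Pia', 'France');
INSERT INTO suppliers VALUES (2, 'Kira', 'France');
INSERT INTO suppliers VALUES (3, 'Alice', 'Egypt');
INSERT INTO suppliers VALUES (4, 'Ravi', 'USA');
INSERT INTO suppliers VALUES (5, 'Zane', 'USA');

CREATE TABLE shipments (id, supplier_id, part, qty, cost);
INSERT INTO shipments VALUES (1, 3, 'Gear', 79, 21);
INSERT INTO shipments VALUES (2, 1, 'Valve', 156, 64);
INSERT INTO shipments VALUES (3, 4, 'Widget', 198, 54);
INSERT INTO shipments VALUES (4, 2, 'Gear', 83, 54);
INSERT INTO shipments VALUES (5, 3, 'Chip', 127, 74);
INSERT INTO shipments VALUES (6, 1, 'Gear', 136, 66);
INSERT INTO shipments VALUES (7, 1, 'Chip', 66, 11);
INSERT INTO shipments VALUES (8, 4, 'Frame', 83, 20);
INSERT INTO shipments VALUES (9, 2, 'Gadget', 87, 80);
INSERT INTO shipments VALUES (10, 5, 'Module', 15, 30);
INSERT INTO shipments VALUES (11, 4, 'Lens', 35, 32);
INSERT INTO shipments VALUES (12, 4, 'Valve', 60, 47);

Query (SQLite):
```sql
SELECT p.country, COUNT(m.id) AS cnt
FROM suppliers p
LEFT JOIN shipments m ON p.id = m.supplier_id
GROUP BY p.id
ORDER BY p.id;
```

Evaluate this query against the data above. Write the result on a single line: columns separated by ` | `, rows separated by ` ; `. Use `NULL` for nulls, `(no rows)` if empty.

France | 3 ; France | 2 ; Egypt | 2 ; USA | 4 ; USA | 1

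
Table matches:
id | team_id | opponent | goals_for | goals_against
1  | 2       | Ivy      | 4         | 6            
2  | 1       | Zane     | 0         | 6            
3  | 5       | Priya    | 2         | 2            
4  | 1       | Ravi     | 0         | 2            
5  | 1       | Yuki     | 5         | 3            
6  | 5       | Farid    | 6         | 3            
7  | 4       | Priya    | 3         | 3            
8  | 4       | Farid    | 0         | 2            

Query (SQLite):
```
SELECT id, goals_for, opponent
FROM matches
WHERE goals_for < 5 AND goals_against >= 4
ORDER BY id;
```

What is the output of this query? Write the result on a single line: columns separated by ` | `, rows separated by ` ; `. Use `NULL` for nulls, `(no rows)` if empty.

goals_for < 5: ids {1, 2, 3, 4, 7, 8}
goals_against >= 4: ids {1, 2}
Combine with AND.

1 | 4 | Ivy ; 2 | 0 | Zane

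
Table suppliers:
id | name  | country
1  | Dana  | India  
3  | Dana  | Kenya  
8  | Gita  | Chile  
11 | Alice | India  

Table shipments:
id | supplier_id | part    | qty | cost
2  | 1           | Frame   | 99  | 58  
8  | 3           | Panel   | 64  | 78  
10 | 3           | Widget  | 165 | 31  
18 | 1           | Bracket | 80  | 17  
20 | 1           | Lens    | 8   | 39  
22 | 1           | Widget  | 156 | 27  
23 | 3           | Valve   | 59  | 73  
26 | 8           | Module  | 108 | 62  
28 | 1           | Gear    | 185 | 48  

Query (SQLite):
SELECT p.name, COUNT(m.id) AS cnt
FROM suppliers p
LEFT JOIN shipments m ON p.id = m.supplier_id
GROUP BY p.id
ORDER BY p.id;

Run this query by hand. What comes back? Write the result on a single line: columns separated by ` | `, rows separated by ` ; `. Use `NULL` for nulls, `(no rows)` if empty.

LEFT JOIN keeps every suppliers row; unmatched ones get NULL for shipments columns.
Group by suppliers.id and compute COUNT(m.id). COUNT(col) of an all-NULL group is 0.
  1: ids {2, 18, 20, 22, 28} → COUNT(m.id)=5
  3: ids {8, 10, 23} → COUNT(m.id)=3
  8: ids {26} → COUNT(m.id)=1
  11: ids {—} → COUNT(m.id)=0

Dana | 5 ; Dana | 3 ; Gita | 1 ; Alice | 0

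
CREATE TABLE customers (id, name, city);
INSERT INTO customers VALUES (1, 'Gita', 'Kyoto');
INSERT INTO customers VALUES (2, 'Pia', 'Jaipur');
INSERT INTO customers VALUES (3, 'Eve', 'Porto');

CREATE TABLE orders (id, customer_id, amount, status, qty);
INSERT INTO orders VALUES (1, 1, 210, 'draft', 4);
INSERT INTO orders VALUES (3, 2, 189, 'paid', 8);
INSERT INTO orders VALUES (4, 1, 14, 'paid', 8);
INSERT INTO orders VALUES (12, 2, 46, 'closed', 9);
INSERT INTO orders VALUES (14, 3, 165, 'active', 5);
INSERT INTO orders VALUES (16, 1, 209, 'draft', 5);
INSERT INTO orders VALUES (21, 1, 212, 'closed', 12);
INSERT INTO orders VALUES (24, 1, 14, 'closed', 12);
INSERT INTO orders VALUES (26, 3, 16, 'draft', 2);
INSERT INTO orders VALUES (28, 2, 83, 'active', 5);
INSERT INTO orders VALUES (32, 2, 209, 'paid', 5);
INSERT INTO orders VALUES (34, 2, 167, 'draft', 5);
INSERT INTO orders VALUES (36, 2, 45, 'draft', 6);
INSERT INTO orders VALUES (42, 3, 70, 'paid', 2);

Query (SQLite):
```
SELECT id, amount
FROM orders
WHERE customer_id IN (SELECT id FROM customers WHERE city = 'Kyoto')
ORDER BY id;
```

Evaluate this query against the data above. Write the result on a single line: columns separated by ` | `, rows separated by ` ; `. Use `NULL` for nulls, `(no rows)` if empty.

Inner query: customers.id where city = 'Kyoto'.
Outer: keep orders rows whose customer_id is in that set.
Inner query → {1}

1 | 210 ; 4 | 14 ; 16 | 209 ; 21 | 212 ; 24 | 14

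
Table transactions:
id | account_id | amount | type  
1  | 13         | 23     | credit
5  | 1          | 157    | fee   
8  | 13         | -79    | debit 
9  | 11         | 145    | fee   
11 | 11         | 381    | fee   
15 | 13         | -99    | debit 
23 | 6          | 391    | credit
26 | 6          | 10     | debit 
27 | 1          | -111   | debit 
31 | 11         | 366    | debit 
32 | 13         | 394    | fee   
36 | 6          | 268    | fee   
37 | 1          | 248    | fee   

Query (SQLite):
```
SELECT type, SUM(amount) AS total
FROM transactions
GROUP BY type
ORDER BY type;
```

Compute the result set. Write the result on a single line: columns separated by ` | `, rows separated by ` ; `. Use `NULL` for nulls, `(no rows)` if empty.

credit | 414 ; debit | 87 ; fee | 1593

Partition transactions by type; compute SUM(amount) within each group.
  credit: ids {1, 23} → SUM(amount)=414
  debit: ids {8, 15, 26, 27, 31} → SUM(amount)=87
  fee: ids {5, 9, 11, 32, 36, 37} → SUM(amount)=1593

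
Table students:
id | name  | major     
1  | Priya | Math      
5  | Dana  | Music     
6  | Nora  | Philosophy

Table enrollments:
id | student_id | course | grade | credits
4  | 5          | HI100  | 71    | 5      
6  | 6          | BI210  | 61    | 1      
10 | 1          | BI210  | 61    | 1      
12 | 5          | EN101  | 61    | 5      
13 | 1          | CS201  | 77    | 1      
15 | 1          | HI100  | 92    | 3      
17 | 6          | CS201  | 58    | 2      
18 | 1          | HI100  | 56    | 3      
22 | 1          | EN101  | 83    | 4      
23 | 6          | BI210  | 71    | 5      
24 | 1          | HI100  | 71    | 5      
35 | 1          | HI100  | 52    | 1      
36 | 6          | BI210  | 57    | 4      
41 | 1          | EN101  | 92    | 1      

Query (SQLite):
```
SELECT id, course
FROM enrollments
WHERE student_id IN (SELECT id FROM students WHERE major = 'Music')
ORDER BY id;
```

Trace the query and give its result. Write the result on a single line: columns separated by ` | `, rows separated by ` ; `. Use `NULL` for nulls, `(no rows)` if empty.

Inner query: students.id where major = 'Music'.
Outer: keep enrollments rows whose student_id is in that set.
Inner query → {5}

4 | HI100 ; 12 | EN101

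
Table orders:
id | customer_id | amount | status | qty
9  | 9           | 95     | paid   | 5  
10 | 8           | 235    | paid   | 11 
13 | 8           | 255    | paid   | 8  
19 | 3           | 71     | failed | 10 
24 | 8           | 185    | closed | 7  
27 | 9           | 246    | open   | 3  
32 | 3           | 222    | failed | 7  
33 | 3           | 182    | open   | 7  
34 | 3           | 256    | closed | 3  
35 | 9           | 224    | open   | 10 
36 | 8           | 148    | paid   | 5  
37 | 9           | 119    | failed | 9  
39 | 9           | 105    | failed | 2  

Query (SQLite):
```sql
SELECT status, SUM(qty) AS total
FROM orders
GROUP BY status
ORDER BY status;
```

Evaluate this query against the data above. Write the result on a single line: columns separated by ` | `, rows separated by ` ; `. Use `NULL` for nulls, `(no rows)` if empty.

closed | 10 ; failed | 28 ; open | 20 ; paid | 29

Partition orders by status; compute SUM(qty) within each group.
  closed: ids {24, 34} → SUM(qty)=10
  failed: ids {19, 32, 37, 39} → SUM(qty)=28
  open: ids {27, 33, 35} → SUM(qty)=20
  paid: ids {9, 10, 13, 36} → SUM(qty)=29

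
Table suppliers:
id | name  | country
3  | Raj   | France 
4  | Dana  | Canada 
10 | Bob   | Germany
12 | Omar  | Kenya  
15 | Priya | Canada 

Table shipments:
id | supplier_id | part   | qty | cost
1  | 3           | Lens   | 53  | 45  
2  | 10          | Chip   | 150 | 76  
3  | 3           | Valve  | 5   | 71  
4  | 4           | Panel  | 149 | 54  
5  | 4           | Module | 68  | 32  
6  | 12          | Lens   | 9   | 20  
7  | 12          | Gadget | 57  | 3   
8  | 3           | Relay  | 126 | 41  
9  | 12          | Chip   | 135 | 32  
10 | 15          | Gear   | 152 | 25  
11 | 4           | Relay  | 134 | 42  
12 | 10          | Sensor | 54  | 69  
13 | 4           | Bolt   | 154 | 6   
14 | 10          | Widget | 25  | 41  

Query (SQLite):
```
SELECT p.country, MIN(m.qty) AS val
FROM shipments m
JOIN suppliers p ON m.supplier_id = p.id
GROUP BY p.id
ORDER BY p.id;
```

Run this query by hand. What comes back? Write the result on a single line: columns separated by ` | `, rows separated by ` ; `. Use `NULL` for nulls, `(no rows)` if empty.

Join each shipments row to its suppliers via supplier_id.
Group joined rows by suppliers.id; compute MIN(m.qty) per group.
  3: ids {1, 3, 8} → MIN(m.qty)=5
  4: ids {4, 5, 11, 13} → MIN(m.qty)=68
  10: ids {2, 12, 14} → MIN(m.qty)=25
  12: ids {6, 7, 9} → MIN(m.qty)=9
  15: ids {10} → MIN(m.qty)=152

France | 5 ; Canada | 68 ; Germany | 25 ; Kenya | 9 ; Canada | 152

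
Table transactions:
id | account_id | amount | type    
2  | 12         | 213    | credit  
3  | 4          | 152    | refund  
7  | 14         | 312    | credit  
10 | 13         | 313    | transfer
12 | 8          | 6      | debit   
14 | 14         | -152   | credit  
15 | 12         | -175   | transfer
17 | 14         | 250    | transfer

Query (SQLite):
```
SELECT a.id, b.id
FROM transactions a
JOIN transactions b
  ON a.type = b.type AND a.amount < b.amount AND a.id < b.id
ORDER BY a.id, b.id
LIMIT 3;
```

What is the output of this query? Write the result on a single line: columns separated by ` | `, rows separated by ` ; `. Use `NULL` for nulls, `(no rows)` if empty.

2 | 7 ; 15 | 17

Pairs (a,b) with same type, a.amount < b.amount, a.id < b.id.
type groups: credit:{2,7,14} debit:{12} refund:{3} transfer:{10,15,17}
Ordered by (a.id, b.id); first 3.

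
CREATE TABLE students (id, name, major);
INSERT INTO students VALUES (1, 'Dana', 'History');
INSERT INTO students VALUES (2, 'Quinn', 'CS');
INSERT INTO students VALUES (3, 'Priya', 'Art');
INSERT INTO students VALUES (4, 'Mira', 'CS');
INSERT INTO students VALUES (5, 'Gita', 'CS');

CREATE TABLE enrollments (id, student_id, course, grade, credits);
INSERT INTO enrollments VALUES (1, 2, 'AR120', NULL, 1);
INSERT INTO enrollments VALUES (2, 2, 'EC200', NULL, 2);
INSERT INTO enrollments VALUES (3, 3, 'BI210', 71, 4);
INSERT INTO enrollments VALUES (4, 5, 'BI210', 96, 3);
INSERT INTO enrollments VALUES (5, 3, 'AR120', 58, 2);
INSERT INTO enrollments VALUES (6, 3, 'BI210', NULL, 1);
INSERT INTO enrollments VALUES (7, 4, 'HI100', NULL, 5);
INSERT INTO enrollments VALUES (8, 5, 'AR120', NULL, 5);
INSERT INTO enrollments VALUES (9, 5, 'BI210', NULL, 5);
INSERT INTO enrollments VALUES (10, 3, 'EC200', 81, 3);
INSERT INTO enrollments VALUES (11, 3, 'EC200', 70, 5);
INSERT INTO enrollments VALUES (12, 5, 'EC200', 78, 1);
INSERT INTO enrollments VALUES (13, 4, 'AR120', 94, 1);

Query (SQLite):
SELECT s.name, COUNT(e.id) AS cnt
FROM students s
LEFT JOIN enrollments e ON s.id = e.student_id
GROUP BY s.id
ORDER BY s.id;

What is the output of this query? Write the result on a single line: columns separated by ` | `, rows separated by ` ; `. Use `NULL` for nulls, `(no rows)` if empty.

LEFT JOIN keeps every students row; unmatched ones get NULL for enrollments columns.
Group by students.id and compute COUNT(e.id). COUNT(col) of an all-NULL group is 0.
  1: ids {—} → COUNT(e.id)=0
  2: ids {1, 2} → COUNT(e.id)=2
  3: ids {3, 5, 6, 10, 11} → COUNT(e.id)=5
  4: ids {7, 13} → COUNT(e.id)=2
  5: ids {4, 8, 9, 12} → COUNT(e.id)=4

Dana | 0 ; Quinn | 2 ; Priya | 5 ; Mira | 2 ; Gita | 4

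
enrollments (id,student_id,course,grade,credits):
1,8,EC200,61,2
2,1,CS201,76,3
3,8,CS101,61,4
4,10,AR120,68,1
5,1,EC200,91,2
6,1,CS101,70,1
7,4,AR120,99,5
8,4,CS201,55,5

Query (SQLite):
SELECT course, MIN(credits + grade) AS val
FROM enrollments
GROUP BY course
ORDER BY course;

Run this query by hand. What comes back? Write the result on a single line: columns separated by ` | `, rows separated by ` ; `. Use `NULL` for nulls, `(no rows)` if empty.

For each row compute credits + grade.
Group by course; take MIN of the expression per group.
  AR120: ids {4, 7} → MIN(credits + grade)=69
  CS101: ids {3, 6} → MIN(credits + grade)=65
  CS201: ids {2, 8} → MIN(credits + grade)=60
  EC200: ids {1, 5} → MIN(credits + grade)=63

AR120 | 69 ; CS101 | 65 ; CS201 | 60 ; EC200 | 63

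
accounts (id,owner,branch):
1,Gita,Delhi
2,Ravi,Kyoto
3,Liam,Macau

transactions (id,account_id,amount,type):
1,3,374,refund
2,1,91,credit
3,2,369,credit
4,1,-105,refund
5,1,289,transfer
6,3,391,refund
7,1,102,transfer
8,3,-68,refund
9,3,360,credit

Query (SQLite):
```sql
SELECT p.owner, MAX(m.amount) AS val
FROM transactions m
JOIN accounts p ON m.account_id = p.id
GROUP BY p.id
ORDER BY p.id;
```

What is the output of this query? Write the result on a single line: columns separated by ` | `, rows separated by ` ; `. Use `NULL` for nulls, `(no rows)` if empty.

Gita | 289 ; Ravi | 369 ; Liam | 391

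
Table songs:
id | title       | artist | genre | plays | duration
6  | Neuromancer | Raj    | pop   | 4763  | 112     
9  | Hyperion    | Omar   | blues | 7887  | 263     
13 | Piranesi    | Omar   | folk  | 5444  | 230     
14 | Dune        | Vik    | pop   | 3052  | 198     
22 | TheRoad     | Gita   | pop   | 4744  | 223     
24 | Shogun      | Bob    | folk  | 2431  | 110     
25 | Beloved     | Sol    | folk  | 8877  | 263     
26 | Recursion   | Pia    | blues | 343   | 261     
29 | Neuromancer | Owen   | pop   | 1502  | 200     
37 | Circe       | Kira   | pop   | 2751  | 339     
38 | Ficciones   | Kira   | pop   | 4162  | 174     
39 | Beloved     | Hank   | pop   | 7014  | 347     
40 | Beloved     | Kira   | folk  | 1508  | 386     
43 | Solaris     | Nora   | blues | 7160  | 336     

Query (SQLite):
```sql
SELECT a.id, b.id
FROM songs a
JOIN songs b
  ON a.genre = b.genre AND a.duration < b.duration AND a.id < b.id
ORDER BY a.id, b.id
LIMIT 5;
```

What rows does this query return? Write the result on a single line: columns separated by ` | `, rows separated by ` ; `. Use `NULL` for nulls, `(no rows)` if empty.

Pairs (a,b) with same genre, a.duration < b.duration, a.id < b.id.
genre groups: blues:{9,26,43} folk:{13,24,25,40} pop:{6,14,22,29,37,38,39}
Ordered by (a.id, b.id); first 5.

6 | 14 ; 6 | 22 ; 6 | 29 ; 6 | 37 ; 6 | 38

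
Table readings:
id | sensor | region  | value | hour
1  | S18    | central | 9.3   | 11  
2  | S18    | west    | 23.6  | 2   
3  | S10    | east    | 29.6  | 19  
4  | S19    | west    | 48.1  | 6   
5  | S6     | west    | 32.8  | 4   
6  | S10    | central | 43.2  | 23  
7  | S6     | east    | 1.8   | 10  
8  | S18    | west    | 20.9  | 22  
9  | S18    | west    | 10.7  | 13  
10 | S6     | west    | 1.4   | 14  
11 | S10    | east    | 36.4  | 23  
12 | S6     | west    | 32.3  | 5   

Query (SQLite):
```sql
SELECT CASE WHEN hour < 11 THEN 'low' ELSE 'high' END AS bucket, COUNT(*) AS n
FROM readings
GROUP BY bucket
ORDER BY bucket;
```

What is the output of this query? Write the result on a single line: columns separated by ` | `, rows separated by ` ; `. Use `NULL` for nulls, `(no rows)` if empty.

Bucket rows by hour < 11 → 'low' else 'high'; count each bucket.

high | 7 ; low | 5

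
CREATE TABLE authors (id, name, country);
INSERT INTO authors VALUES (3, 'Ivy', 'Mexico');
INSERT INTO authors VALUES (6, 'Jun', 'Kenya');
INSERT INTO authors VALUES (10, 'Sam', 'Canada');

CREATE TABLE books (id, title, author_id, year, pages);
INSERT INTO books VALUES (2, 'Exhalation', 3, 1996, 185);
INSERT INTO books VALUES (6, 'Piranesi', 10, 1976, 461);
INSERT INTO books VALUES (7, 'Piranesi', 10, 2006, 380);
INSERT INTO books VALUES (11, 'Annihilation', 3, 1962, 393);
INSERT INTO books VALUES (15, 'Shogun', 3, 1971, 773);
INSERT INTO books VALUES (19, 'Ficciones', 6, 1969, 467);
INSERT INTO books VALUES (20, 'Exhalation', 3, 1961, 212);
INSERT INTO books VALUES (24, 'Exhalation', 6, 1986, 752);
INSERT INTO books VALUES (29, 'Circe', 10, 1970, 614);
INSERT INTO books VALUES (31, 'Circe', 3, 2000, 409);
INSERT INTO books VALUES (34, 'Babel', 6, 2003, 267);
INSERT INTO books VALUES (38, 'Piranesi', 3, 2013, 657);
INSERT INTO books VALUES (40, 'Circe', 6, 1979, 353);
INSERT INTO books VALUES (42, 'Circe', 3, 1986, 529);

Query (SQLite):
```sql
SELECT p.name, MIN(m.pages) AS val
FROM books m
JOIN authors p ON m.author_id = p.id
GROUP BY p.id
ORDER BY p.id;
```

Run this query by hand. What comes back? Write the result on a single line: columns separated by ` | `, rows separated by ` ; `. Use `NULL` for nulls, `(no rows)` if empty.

Join each books row to its authors via author_id.
Group joined rows by authors.id; compute MIN(m.pages) per group.
  3: ids {2, 11, 15, 20, 31, 38, 42} → MIN(m.pages)=185
  6: ids {19, 24, 34, 40} → MIN(m.pages)=267
  10: ids {6, 7, 29} → MIN(m.pages)=380

Ivy | 185 ; Jun | 267 ; Sam | 380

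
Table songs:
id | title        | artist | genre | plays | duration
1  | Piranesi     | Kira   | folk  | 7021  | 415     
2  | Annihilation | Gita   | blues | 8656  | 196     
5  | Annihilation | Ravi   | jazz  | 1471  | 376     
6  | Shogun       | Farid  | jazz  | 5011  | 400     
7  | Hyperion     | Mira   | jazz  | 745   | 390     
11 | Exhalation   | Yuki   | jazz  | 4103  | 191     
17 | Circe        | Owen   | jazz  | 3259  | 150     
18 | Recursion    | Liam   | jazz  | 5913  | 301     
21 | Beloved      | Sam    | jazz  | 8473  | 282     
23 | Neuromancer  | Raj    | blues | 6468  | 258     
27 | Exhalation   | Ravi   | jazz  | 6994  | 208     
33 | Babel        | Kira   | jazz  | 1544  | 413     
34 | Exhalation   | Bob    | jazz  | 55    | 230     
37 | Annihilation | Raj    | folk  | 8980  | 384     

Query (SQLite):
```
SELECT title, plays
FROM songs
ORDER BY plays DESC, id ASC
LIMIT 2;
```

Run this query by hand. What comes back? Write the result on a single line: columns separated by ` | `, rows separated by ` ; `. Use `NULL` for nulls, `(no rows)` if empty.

Annihilation | 8980 ; Annihilation | 8656

Sort by plays desc, tiebreak id asc: (8980, id=37), (8656, id=2), (8473, id=21), (7021, id=1), (6994, id=27) …. Take first 2.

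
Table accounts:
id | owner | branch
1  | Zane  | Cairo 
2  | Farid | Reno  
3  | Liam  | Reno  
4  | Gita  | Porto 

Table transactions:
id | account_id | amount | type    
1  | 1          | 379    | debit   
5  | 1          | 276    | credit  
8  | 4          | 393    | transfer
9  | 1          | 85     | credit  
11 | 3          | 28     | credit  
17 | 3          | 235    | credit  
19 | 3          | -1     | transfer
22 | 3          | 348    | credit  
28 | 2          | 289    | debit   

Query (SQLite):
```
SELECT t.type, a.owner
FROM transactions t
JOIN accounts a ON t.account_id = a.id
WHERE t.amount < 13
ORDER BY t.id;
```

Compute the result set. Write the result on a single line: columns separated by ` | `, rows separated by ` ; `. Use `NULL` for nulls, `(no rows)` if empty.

transfer | Liam

Each transactions row matches the accounts row where account_id = accounts.id.
Then keep rows with t.amount < 13.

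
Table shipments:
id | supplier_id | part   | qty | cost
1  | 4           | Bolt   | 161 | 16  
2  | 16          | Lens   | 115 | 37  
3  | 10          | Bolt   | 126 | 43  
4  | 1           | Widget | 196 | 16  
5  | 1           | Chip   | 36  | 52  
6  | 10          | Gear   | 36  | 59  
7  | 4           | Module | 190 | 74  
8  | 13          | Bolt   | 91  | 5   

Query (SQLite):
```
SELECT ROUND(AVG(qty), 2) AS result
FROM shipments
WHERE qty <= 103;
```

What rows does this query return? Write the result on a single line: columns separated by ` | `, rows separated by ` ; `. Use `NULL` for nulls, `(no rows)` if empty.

Rows where qty <= 103 → qty values: [36, 36, 91].
AVG = 163 / 3 (rounded to 2 dp).

54.33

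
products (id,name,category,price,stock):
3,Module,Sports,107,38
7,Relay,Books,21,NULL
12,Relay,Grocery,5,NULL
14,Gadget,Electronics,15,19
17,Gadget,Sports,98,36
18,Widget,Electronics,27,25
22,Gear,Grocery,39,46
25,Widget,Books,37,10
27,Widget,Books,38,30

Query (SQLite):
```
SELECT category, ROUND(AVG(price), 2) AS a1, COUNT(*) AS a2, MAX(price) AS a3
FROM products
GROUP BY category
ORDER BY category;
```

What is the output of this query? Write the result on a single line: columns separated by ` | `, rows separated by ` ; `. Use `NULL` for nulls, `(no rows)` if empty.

Group products by category.
Per group compute: ROUND(AVG(price), 2), COUNT(*), MAX(price).
  Books: ids {7, 25, 27} → ROUND(AVG(price), 2)=32, COUNT(*)=3, MAX(price)=38
  Electronics: ids {14, 18} → ROUND(AVG(price), 2)=21, COUNT(*)=2, MAX(price)=27
  Grocery: ids {12, 22} → ROUND(AVG(price), 2)=22, COUNT(*)=2, MAX(price)=39
  Sports: ids {3, 17} → ROUND(AVG(price), 2)=102.5, COUNT(*)=2, MAX(price)=107

Books | 32 | 3 | 38 ; Electronics | 21 | 2 | 27 ; Grocery | 22 | 2 | 39 ; Sports | 102.5 | 2 | 107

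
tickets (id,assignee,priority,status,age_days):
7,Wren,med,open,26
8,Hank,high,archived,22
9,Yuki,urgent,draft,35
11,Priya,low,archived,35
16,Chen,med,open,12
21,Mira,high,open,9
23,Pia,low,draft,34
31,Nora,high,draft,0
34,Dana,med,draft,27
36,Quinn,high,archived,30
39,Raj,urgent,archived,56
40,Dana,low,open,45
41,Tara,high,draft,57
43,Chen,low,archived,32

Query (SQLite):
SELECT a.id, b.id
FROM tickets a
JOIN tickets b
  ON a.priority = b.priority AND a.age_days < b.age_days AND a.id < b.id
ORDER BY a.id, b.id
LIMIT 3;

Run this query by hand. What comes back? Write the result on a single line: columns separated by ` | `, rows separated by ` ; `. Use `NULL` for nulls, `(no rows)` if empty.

7 | 34 ; 8 | 36 ; 8 | 41

Pairs (a,b) with same priority, a.age_days < b.age_days, a.id < b.id.
priority groups: high:{8,21,31,36,41} low:{11,23,40,43} med:{7,16,34} urgent:{9,39}
Ordered by (a.id, b.id); first 3.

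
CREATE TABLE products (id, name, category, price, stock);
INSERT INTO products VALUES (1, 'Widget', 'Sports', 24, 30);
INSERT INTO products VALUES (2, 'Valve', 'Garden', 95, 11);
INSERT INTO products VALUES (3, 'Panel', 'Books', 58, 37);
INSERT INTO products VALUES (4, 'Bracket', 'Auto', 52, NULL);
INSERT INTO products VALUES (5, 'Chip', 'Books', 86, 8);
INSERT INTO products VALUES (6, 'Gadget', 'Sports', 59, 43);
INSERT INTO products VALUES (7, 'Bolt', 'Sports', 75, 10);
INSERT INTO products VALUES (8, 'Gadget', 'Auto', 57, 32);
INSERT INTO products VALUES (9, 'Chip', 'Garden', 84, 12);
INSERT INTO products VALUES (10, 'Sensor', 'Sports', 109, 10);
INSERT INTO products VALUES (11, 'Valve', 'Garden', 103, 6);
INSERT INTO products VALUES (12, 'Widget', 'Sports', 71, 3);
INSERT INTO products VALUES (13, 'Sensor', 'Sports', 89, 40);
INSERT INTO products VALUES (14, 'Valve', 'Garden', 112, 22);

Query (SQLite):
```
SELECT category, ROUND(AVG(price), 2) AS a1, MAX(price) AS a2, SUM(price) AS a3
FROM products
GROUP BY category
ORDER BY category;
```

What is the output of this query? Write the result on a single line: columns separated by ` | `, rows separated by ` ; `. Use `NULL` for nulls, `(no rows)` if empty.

Group products by category.
Per group compute: ROUND(AVG(price), 2), MAX(price), SUM(price).
  Auto: ids {4, 8} → ROUND(AVG(price), 2)=54.5, MAX(price)=57, SUM(price)=109
  Books: ids {3, 5} → ROUND(AVG(price), 2)=72, MAX(price)=86, SUM(price)=144
  Garden: ids {2, 9, 11, 14} → ROUND(AVG(price), 2)=98.5, MAX(price)=112, SUM(price)=394
  Sports: ids {1, 6, 7, 10, 12, 13} → ROUND(AVG(price), 2)=71.17, MAX(price)=109, SUM(price)=427

Auto | 54.5 | 57 | 109 ; Books | 72 | 86 | 144 ; Garden | 98.5 | 112 | 394 ; Sports | 71.17 | 109 | 427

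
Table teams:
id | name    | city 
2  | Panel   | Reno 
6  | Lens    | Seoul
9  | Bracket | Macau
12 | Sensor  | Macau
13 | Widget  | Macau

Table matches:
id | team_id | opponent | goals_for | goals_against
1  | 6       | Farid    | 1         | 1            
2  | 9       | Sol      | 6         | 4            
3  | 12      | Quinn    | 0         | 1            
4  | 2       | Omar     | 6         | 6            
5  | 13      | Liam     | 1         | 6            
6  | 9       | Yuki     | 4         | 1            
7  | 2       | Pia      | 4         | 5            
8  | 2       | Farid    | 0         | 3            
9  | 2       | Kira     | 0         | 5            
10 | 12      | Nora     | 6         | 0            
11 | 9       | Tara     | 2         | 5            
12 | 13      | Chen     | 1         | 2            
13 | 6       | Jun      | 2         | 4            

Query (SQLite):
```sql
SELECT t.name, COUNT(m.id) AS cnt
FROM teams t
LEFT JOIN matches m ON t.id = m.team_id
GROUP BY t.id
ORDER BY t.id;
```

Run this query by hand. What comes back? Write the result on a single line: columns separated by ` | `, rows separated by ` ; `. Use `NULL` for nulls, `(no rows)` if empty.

Panel | 4 ; Lens | 2 ; Bracket | 3 ; Sensor | 2 ; Widget | 2

LEFT JOIN keeps every teams row; unmatched ones get NULL for matches columns.
Group by teams.id and compute COUNT(m.id). COUNT(col) of an all-NULL group is 0.
  2: ids {4, 7, 8, 9} → COUNT(m.id)=4
  6: ids {1, 13} → COUNT(m.id)=2
  9: ids {2, 6, 11} → COUNT(m.id)=3
  12: ids {3, 10} → COUNT(m.id)=2
  13: ids {5, 12} → COUNT(m.id)=2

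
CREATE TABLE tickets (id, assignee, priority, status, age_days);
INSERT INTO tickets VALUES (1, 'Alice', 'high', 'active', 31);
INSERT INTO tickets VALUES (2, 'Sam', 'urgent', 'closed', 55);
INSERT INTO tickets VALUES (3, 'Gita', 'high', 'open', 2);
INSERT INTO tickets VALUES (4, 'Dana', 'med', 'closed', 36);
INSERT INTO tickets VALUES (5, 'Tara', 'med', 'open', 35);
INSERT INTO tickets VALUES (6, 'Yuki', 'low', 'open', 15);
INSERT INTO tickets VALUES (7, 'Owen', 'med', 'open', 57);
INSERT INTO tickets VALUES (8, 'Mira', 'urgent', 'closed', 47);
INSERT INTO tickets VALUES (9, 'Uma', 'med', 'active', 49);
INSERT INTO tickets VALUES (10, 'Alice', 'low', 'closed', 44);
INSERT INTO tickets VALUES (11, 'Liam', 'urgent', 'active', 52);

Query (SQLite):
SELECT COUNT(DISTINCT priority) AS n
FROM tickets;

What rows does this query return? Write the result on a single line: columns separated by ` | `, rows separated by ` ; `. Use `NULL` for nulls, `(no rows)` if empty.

Count distinct non-NULL priority values.

4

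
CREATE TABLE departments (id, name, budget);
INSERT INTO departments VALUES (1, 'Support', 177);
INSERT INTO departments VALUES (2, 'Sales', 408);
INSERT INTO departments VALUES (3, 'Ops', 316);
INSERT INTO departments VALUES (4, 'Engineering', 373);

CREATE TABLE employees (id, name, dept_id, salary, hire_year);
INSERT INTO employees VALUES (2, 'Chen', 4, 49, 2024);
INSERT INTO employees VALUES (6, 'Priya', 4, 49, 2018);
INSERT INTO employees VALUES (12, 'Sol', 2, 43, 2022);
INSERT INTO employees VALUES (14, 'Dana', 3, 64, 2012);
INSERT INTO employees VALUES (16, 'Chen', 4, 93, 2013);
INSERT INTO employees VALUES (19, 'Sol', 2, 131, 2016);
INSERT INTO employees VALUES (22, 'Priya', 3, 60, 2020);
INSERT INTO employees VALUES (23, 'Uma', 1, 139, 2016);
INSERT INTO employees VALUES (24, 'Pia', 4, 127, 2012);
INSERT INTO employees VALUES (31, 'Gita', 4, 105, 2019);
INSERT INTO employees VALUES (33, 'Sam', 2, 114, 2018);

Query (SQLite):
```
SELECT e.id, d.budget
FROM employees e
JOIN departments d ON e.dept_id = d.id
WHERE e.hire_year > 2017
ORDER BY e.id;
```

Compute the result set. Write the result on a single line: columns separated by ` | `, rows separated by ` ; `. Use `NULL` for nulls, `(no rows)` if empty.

Each employees row matches the departments row where dept_id = departments.id.
Then keep rows with e.hire_year > 2017.

2 | 373 ; 6 | 373 ; 12 | 408 ; 22 | 316 ; 31 | 373 ; 33 | 408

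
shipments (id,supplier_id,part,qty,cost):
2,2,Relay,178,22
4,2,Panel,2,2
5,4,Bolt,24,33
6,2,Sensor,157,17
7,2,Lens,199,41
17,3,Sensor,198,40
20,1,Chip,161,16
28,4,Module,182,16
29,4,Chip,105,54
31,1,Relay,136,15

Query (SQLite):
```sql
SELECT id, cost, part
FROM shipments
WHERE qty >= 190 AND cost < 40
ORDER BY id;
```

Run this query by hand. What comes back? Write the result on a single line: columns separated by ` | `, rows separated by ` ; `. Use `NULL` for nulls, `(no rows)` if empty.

qty >= 190: ids {7, 17}
cost < 40: ids {2, 4, 5, 6, 20, 28, 31}
Combine with AND.

(no rows)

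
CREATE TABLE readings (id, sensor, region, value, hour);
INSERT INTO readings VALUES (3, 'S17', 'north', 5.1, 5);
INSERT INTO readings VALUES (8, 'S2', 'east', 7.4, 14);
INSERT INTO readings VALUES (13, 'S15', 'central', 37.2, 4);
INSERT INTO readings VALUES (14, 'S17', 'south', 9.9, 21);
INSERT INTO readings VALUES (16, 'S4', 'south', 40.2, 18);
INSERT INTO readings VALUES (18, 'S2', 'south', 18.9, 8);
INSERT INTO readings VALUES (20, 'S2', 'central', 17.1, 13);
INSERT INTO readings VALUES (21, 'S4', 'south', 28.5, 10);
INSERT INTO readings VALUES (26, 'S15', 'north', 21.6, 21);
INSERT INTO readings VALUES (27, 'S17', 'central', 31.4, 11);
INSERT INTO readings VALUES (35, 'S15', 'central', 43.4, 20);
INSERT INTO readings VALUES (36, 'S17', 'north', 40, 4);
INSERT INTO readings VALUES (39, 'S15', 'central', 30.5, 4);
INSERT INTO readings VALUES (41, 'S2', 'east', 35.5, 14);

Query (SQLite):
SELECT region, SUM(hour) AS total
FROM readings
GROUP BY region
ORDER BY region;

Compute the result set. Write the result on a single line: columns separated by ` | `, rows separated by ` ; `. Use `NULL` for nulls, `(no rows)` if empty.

central | 52 ; east | 28 ; north | 30 ; south | 57

Partition readings by region; compute SUM(hour) within each group.
  central: ids {13, 20, 27, 35, 39} → SUM(hour)=52
  east: ids {8, 41} → SUM(hour)=28
  north: ids {3, 26, 36} → SUM(hour)=30
  south: ids {14, 16, 18, 21} → SUM(hour)=57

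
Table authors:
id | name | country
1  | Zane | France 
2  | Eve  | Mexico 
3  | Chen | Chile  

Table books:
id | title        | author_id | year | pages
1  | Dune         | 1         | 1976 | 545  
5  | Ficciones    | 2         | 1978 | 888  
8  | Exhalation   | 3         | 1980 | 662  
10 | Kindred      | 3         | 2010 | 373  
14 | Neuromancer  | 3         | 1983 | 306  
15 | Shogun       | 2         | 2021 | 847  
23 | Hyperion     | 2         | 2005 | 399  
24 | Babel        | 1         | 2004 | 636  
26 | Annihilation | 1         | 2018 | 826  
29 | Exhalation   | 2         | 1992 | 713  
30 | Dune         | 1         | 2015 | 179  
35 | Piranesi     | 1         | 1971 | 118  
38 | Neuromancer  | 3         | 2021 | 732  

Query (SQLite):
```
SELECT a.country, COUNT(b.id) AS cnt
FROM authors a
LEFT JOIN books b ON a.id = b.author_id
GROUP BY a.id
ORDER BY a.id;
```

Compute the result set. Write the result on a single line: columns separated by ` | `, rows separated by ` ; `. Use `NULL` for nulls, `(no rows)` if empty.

LEFT JOIN keeps every authors row; unmatched ones get NULL for books columns.
Group by authors.id and compute COUNT(b.id). COUNT(col) of an all-NULL group is 0.
  1: ids {1, 24, 26, 30, 35} → COUNT(b.id)=5
  2: ids {5, 15, 23, 29} → COUNT(b.id)=4
  3: ids {8, 10, 14, 38} → COUNT(b.id)=4

France | 5 ; Mexico | 4 ; Chile | 4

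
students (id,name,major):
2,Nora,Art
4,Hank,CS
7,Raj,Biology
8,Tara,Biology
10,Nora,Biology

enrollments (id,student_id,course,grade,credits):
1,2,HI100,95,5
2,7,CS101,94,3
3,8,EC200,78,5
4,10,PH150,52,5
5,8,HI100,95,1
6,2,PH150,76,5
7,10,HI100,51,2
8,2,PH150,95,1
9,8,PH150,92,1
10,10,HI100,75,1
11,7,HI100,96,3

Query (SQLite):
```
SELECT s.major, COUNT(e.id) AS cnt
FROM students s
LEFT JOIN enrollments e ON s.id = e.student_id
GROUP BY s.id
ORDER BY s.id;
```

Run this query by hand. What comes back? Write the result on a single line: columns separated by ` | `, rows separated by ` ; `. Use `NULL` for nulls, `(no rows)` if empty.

LEFT JOIN keeps every students row; unmatched ones get NULL for enrollments columns.
Group by students.id and compute COUNT(e.id). COUNT(col) of an all-NULL group is 0.
  2: ids {1, 6, 8} → COUNT(e.id)=3
  4: ids {—} → COUNT(e.id)=0
  7: ids {2, 11} → COUNT(e.id)=2
  8: ids {3, 5, 9} → COUNT(e.id)=3
  10: ids {4, 7, 10} → COUNT(e.id)=3

Art | 3 ; CS | 0 ; Biology | 2 ; Biology | 3 ; Biology | 3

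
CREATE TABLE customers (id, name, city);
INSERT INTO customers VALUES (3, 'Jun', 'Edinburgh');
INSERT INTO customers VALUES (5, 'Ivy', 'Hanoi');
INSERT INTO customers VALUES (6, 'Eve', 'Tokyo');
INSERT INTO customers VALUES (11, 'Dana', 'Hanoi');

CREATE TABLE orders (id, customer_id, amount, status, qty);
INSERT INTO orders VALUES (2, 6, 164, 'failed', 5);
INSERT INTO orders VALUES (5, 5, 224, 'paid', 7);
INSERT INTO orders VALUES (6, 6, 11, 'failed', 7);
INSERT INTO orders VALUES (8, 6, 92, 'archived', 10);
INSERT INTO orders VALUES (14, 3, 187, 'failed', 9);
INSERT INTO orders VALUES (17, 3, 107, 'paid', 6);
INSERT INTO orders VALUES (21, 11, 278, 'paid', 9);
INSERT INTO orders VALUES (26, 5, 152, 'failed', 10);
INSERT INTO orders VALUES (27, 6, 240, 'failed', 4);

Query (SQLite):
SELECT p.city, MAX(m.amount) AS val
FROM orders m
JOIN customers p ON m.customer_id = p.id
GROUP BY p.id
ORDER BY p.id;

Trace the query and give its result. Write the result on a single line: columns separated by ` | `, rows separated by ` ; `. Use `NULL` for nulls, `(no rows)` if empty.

Join each orders row to its customers via customer_id.
Group joined rows by customers.id; compute MAX(m.amount) per group.
  3: ids {14, 17} → MAX(m.amount)=187
  5: ids {5, 26} → MAX(m.amount)=224
  6: ids {2, 6, 8, 27} → MAX(m.amount)=240
  11: ids {21} → MAX(m.amount)=278

Edinburgh | 187 ; Hanoi | 224 ; Tokyo | 240 ; Hanoi | 278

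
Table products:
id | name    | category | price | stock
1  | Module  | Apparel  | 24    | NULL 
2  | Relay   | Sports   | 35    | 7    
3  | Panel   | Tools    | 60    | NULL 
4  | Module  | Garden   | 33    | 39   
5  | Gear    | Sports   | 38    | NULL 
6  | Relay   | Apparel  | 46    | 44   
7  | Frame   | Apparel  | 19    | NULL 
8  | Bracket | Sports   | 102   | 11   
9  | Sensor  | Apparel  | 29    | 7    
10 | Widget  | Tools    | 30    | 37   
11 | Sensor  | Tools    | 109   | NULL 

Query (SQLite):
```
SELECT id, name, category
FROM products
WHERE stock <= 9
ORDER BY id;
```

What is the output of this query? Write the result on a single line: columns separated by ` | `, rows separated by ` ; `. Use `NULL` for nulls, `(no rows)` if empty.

stock <= 9: ids {2, 9}

2 | Relay | Sports ; 9 | Sensor | Apparel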